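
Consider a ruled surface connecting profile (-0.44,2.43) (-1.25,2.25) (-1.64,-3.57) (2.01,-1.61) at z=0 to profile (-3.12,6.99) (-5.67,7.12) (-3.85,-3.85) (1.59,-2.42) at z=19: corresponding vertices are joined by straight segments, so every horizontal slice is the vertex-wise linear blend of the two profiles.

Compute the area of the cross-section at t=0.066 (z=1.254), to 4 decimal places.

Area at t=0.066: 13.6101

Cross-section at t=0.066: each vertex is (1-t)·p0[i] + t·p1[i].
  v1: (1-0.066)·(-0.44,2.43) + 0.066·(-3.12,6.99) = (-0.6169,2.7310)
  v2: (1-0.066)·(-1.25,2.25) + 0.066·(-5.67,7.12) = (-1.5417,2.5714)
  v3: (1-0.066)·(-1.64,-3.57) + 0.066·(-3.85,-3.85) = (-1.7859,-3.5885)
  v4: (1-0.066)·(2.01,-1.61) + 0.066·(1.59,-2.42) = (1.9823,-1.6635)
Shoelace sum Σ(x_i·y_{i+1} − x_{i+1}·y_i):
  i=1: -0.6169·2.5714 − -1.5417·2.7310 = +2.6241 (running +2.6241)
  i=2: -1.5417·-3.5885 − -1.7859·2.5714 = +10.1246 (running +12.7487)
  i=3: -1.7859·-1.6635 − 1.9823·-3.5885 = +10.0841 (running +22.8328)
  i=4: 1.9823·2.7310 − -0.6169·-1.6635 = +4.3874 (running +27.2202)
Area = |Σ|/2 = |27.2202|/2 = 13.6101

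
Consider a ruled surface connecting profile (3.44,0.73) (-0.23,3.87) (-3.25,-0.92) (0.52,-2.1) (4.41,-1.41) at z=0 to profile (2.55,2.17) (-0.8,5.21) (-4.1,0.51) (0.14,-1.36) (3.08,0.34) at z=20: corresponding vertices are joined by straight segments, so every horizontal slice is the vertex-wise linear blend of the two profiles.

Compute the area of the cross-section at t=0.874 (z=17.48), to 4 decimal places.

Area at t=0.874: 25.6898

Cross-section at t=0.874: each vertex is (1-t)·p0[i] + t·p1[i].
  v1: (1-0.874)·(3.44,0.73) + 0.874·(2.55,2.17) = (2.6621,1.9886)
  v2: (1-0.874)·(-0.23,3.87) + 0.874·(-0.8,5.21) = (-0.7282,5.0412)
  v3: (1-0.874)·(-3.25,-0.92) + 0.874·(-4.1,0.51) = (-3.9929,0.3298)
  v4: (1-0.874)·(0.52,-2.1) + 0.874·(0.14,-1.36) = (0.1879,-1.4532)
  v5: (1-0.874)·(4.41,-1.41) + 0.874·(3.08,0.34) = (3.2476,0.1195)
Shoelace sum Σ(x_i·y_{i+1} − x_{i+1}·y_i):
  i=1: 2.6621·5.0412 − -0.7282·1.9886 = +14.8683 (running +14.8683)
  i=2: -0.7282·0.3298 − -3.9929·5.0412 = +19.8887 (running +34.7570)
  i=3: -3.9929·-1.4532 − 0.1879·0.3298 = +5.7407 (running +40.4977)
  i=4: 0.1879·0.1195 − 3.2476·-1.4532 = +4.7420 (running +45.2396)
  i=5: 3.2476·1.9886 − 2.6621·0.1195 = +6.1399 (running +51.3795)
Area = |Σ|/2 = |51.3795|/2 = 25.6898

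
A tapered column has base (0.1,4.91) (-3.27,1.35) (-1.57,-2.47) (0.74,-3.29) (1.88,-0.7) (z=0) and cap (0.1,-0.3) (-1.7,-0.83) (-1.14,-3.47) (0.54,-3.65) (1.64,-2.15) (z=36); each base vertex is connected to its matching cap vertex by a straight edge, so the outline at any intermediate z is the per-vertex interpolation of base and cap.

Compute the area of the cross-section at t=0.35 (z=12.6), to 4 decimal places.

Cross-section at t=0.35: each vertex is (1-t)·p0[i] + t·p1[i].
  v1: (1-0.35)·(0.1,4.91) + 0.35·(0.1,-0.3) = (0.1000,3.0865)
  v2: (1-0.35)·(-3.27,1.35) + 0.35·(-1.7,-0.83) = (-2.7205,0.5870)
  v3: (1-0.35)·(-1.57,-2.47) + 0.35·(-1.14,-3.47) = (-1.4195,-2.8200)
  v4: (1-0.35)·(0.74,-3.29) + 0.35·(0.54,-3.65) = (0.6700,-3.4160)
  v5: (1-0.35)·(1.88,-0.7) + 0.35·(1.64,-2.15) = (1.7960,-1.2075)
Shoelace sum Σ(x_i·y_{i+1} − x_{i+1}·y_i):
  i=1: 0.1000·0.5870 − -2.7205·3.0865 = +8.4555 (running +8.4555)
  i=2: -2.7205·-2.8200 − -1.4195·0.5870 = +8.5051 (running +16.9606)
  i=3: -1.4195·-3.4160 − 0.6700·-2.8200 = +6.7384 (running +23.6990)
  i=4: 0.6700·-1.2075 − 1.7960·-3.4160 = +5.3261 (running +29.0251)
  i=5: 1.7960·3.0865 − 0.1000·-1.2075 = +5.6641 (running +34.6892)
Area = |Σ|/2 = |34.6892|/2 = 17.3446

Area at t=0.35: 17.3446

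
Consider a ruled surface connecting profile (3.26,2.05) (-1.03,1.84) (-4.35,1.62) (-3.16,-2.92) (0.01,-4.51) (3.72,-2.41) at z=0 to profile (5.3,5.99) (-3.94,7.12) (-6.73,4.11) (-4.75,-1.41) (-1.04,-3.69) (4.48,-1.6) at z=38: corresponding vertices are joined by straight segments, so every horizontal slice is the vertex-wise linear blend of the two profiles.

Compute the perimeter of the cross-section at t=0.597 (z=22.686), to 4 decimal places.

Cross-section at t=0.597: each vertex is (1-t)·p0[i] + t·p1[i].
  v1: (1-0.597)·(3.26,2.05) + 0.597·(5.3,5.99) = (4.4779,4.4022)
  v2: (1-0.597)·(-1.03,1.84) + 0.597·(-3.94,7.12) = (-2.7673,4.9922)
  v3: (1-0.597)·(-4.35,1.62) + 0.597·(-6.73,4.11) = (-5.7709,3.1065)
  v4: (1-0.597)·(-3.16,-2.92) + 0.597·(-4.75,-1.41) = (-4.1092,-2.0185)
  v5: (1-0.597)·(0.01,-4.51) + 0.597·(-1.04,-3.69) = (-0.6169,-4.0205)
  v6: (1-0.597)·(3.72,-2.41) + 0.597·(4.48,-1.6) = (4.1737,-1.9264)
Perimeter = Σ |v_{i+1} − v_i|:
  edge 1→2: √(-7.2451² + 0.5900²) = 7.2691 (running 7.2691)
  edge 2→3: √(-3.0036² + -1.8856²) = 3.5464 (running 10.8156)
  edge 3→4: √(1.6616² + -5.1251²) = 5.3877 (running 16.2033)
  edge 4→5: √(3.4924² + -2.0019²) = 4.0255 (running 20.2287)
  edge 5→6: √(4.7906² + 2.0940²) = 5.2282 (running 25.4570)
  edge 6→1: √(0.3042² + 6.3286²) = 6.3359 (running 31.7929)
Perimeter = 31.7929

Perimeter at t=0.597: 31.7929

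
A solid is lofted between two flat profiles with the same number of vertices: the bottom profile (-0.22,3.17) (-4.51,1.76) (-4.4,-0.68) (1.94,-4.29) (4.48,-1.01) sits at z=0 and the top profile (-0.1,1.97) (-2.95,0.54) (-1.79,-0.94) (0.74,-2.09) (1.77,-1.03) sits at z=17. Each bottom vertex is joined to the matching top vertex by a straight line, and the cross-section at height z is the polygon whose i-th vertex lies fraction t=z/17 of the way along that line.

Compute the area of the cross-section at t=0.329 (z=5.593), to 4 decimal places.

Area at t=0.329: 26.7653

Cross-section at t=0.329: each vertex is (1-t)·p0[i] + t·p1[i].
  v1: (1-0.329)·(-0.22,3.17) + 0.329·(-0.1,1.97) = (-0.1805,2.7752)
  v2: (1-0.329)·(-4.51,1.76) + 0.329·(-2.95,0.54) = (-3.9968,1.3586)
  v3: (1-0.329)·(-4.4,-0.68) + 0.329·(-1.79,-0.94) = (-3.5413,-0.7655)
  v4: (1-0.329)·(1.94,-4.29) + 0.329·(0.74,-2.09) = (1.5452,-3.5662)
  v5: (1-0.329)·(4.48,-1.01) + 0.329·(1.77,-1.03) = (3.5884,-1.0166)
Shoelace sum Σ(x_i·y_{i+1} − x_{i+1}·y_i):
  i=1: -0.1805·1.3586 − -3.9968·2.7752 = +10.8466 (running +10.8466)
  i=2: -3.9968·-0.7655 − -3.5413·1.3586 = +7.8710 (running +18.7175)
  i=3: -3.5413·-3.5662 − 1.5452·-0.7655 = +13.8119 (running +32.5295)
  i=4: 1.5452·-1.0166 − 3.5884·-3.5662 = +11.2262 (running +43.7556)
  i=5: 3.5884·2.7752 − -0.1805·-1.0166 = +9.7750 (running +53.5307)
Area = |Σ|/2 = |53.5307|/2 = 26.7653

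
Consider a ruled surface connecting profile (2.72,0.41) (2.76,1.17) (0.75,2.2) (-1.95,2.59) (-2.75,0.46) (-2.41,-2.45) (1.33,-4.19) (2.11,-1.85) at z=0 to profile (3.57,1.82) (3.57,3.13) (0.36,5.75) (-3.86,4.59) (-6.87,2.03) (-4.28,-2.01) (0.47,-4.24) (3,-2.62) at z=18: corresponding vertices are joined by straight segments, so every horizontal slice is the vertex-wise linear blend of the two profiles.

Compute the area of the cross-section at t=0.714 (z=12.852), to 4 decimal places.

Cross-section at t=0.714: each vertex is (1-t)·p0[i] + t·p1[i].
  v1: (1-0.714)·(2.72,0.41) + 0.714·(3.57,1.82) = (3.3269,1.4167)
  v2: (1-0.714)·(2.76,1.17) + 0.714·(3.57,3.13) = (3.3383,2.5694)
  v3: (1-0.714)·(0.75,2.2) + 0.714·(0.36,5.75) = (0.4715,4.7347)
  v4: (1-0.714)·(-1.95,2.59) + 0.714·(-3.86,4.59) = (-3.3137,4.0180)
  v5: (1-0.714)·(-2.75,0.46) + 0.714·(-6.87,2.03) = (-5.6917,1.5810)
  v6: (1-0.714)·(-2.41,-2.45) + 0.714·(-4.28,-2.01) = (-3.7452,-2.1358)
  v7: (1-0.714)·(1.33,-4.19) + 0.714·(0.47,-4.24) = (0.7160,-4.2257)
  v8: (1-0.714)·(2.11,-1.85) + 0.714·(3,-2.62) = (2.7455,-2.3998)
Shoelace sum Σ(x_i·y_{i+1} − x_{i+1}·y_i):
  i=1: 3.3269·2.5694 − 3.3383·1.4167 = +3.8187 (running +3.8187)
  i=2: 3.3383·4.7347 − 0.4715·2.5694 = +14.5944 (running +18.4132)
  i=3: 0.4715·4.0180 − -3.3137·4.7347 = +17.5842 (running +35.9974)
  i=4: -3.3137·1.5810 − -5.6917·4.0180 = +17.6302 (running +53.6276)
  i=5: -5.6917·-2.1358 − -3.7452·1.5810 = +18.0776 (running +71.7052)
  i=6: -3.7452·-4.2257 − 0.7160·-2.1358 = +17.3552 (running +89.0603)
  i=7: 0.7160·-2.3998 − 2.7455·-4.2257 = +9.8833 (running +98.9437)
  i=8: 2.7455·1.4167 − 3.3269·-2.3998 = +11.8734 (running +110.8171)
Area = |Σ|/2 = |110.8171|/2 = 55.4086

Area at t=0.714: 55.4086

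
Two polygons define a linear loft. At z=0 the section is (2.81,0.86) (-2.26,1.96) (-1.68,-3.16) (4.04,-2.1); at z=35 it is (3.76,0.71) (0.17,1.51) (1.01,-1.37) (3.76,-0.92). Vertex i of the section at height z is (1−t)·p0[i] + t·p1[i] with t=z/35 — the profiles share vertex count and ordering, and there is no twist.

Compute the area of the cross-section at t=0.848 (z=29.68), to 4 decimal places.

Area at t=0.848: 8.7881

Cross-section at t=0.848: each vertex is (1-t)·p0[i] + t·p1[i].
  v1: (1-0.848)·(2.81,0.86) + 0.848·(3.76,0.71) = (3.6156,0.7328)
  v2: (1-0.848)·(-2.26,1.96) + 0.848·(0.17,1.51) = (-0.1994,1.5784)
  v3: (1-0.848)·(-1.68,-3.16) + 0.848·(1.01,-1.37) = (0.6011,-1.6421)
  v4: (1-0.848)·(4.04,-2.1) + 0.848·(3.76,-0.92) = (3.8026,-1.0994)
Shoelace sum Σ(x_i·y_{i+1} − x_{i+1}·y_i):
  i=1: 3.6156·1.5784 − -0.1994·0.7328 = +5.8530 (running +5.8530)
  i=2: -0.1994·-1.6421 − 0.6011·1.5784 = -0.6214 (running +5.2315)
  i=3: 0.6011·-1.0994 − 3.8026·-1.6421 = +5.5833 (running +10.8148)
  i=4: 3.8026·0.7328 − 3.6156·-1.0994 = +6.7614 (running +17.5761)
Area = |Σ|/2 = |17.5761|/2 = 8.7881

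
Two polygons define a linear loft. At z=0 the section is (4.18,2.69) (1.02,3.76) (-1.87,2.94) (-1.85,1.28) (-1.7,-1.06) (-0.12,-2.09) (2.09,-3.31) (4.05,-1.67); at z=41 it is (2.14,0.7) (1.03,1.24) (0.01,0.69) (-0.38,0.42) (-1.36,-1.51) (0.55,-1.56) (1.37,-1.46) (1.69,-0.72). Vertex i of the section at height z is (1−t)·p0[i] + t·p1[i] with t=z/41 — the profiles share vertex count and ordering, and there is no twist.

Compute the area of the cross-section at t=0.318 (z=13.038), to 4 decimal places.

Area at t=0.318: 21.9948

Cross-section at t=0.318: each vertex is (1-t)·p0[i] + t·p1[i].
  v1: (1-0.318)·(4.18,2.69) + 0.318·(2.14,0.7) = (3.5313,2.0572)
  v2: (1-0.318)·(1.02,3.76) + 0.318·(1.03,1.24) = (1.0232,2.9586)
  v3: (1-0.318)·(-1.87,2.94) + 0.318·(0.01,0.69) = (-1.2722,2.2245)
  v4: (1-0.318)·(-1.85,1.28) + 0.318·(-0.38,0.42) = (-1.3825,1.0065)
  v5: (1-0.318)·(-1.7,-1.06) + 0.318·(-1.36,-1.51) = (-1.5919,-1.2031)
  v6: (1-0.318)·(-0.12,-2.09) + 0.318·(0.55,-1.56) = (0.0931,-1.9215)
  v7: (1-0.318)·(2.09,-3.31) + 0.318·(1.37,-1.46) = (1.8610,-2.7217)
  v8: (1-0.318)·(4.05,-1.67) + 0.318·(1.69,-0.72) = (3.2995,-1.3679)
Shoelace sum Σ(x_i·y_{i+1} − x_{i+1}·y_i):
  i=1: 3.5313·2.9586 − 1.0232·2.0572 = +8.3429 (running +8.3429)
  i=2: 1.0232·2.2245 − -1.2722·2.9586 = +6.0399 (running +14.3828)
  i=3: -1.2722·1.0065 − -1.3825·2.2245 = +1.7950 (running +16.1779)
  i=4: -1.3825·-1.2031 − -1.5919·1.0065 = +3.2656 (running +19.4434)
  i=5: -1.5919·-1.9215 − 0.0931·-1.2031 = +3.1707 (running +22.6141)
  i=6: 0.0931·-2.7217 − 1.8610·-1.9215 = +3.3226 (running +25.9368)
  i=7: 1.8610·-1.3679 − 3.2995·-2.7217 = +6.4346 (running +32.3714)
  i=8: 3.2995·2.0572 − 3.5313·-1.3679 = +11.6181 (running +43.9895)
Area = |Σ|/2 = |43.9895|/2 = 21.9948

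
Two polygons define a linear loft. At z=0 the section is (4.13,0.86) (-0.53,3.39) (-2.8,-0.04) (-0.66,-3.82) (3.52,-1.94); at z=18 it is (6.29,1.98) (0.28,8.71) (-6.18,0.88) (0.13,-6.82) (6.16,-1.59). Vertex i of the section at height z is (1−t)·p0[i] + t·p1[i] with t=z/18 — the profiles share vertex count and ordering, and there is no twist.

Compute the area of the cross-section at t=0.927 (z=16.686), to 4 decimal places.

Cross-section at t=0.927: each vertex is (1-t)·p0[i] + t·p1[i].
  v1: (1-0.927)·(4.13,0.86) + 0.927·(6.29,1.98) = (6.1323,1.8982)
  v2: (1-0.927)·(-0.53,3.39) + 0.927·(0.28,8.71) = (0.2209,8.3216)
  v3: (1-0.927)·(-2.8,-0.04) + 0.927·(-6.18,0.88) = (-5.9333,0.8128)
  v4: (1-0.927)·(-0.66,-3.82) + 0.927·(0.13,-6.82) = (0.0723,-6.6010)
  v5: (1-0.927)·(3.52,-1.94) + 0.927·(6.16,-1.59) = (5.9673,-1.6156)
Shoelace sum Σ(x_i·y_{i+1} − x_{i+1}·y_i):
  i=1: 6.1323·8.3216 − 0.2209·1.8982 = +50.6117 (running +50.6117)
  i=2: 0.2209·0.8128 − -5.9333·8.3216 = +49.5540 (running +100.1657)
  i=3: -5.9333·-6.6010 − 0.0723·0.8128 = +39.1067 (running +139.2723)
  i=4: 0.0723·-1.6156 − 5.9673·-6.6010 = +39.2732 (running +178.5455)
  i=5: 5.9673·1.8982 − 6.1323·-1.6156 = +21.2344 (running +199.7799)
Area = |Σ|/2 = |199.7799|/2 = 99.8899

Area at t=0.927: 99.8899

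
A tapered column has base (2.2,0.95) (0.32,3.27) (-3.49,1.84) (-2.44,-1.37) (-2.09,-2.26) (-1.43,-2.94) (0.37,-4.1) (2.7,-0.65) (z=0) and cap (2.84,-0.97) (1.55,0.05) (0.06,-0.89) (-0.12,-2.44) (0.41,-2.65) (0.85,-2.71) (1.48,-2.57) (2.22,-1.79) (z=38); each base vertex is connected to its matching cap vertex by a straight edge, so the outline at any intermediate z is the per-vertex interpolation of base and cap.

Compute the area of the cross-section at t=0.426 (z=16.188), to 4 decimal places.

Area at t=0.426: 15.8575

Cross-section at t=0.426: each vertex is (1-t)·p0[i] + t·p1[i].
  v1: (1-0.426)·(2.2,0.95) + 0.426·(2.84,-0.97) = (2.4726,0.1321)
  v2: (1-0.426)·(0.32,3.27) + 0.426·(1.55,0.05) = (0.8440,1.8983)
  v3: (1-0.426)·(-3.49,1.84) + 0.426·(0.06,-0.89) = (-1.9777,0.6770)
  v4: (1-0.426)·(-2.44,-1.37) + 0.426·(-0.12,-2.44) = (-1.4517,-1.8258)
  v5: (1-0.426)·(-2.09,-2.26) + 0.426·(0.41,-2.65) = (-1.0250,-2.4261)
  v6: (1-0.426)·(-1.43,-2.94) + 0.426·(0.85,-2.71) = (-0.4587,-2.8420)
  v7: (1-0.426)·(0.37,-4.1) + 0.426·(1.48,-2.57) = (0.8429,-3.4482)
  v8: (1-0.426)·(2.7,-0.65) + 0.426·(2.22,-1.79) = (2.4955,-1.1356)
Shoelace sum Σ(x_i·y_{i+1} − x_{i+1}·y_i):
  i=1: 2.4726·1.8983 − 0.8440·0.1321 = +4.5823 (running +4.5823)
  i=2: 0.8440·0.6770 − -1.9777·1.8983 = +4.3256 (running +8.9079)
  i=3: -1.9777·-1.8258 − -1.4517·0.6770 = +4.5937 (running +13.5017)
  i=4: -1.4517·-2.4261 − -1.0250·-1.8258 = +1.6505 (running +15.1522)
  i=5: -1.0250·-2.8420 − -0.4587·-2.4261 = +1.8002 (running +16.9523)
  i=6: -0.4587·-3.4482 − 0.8429·-2.8420 = +3.9772 (running +20.9295)
  i=7: 0.8429·-1.1356 − 2.4955·-3.4482 = +7.6479 (running +28.5774)
  i=8: 2.4955·0.1321 − 2.4726·-1.1356 = +3.1376 (running +31.7151)
Area = |Σ|/2 = |31.7151|/2 = 15.8575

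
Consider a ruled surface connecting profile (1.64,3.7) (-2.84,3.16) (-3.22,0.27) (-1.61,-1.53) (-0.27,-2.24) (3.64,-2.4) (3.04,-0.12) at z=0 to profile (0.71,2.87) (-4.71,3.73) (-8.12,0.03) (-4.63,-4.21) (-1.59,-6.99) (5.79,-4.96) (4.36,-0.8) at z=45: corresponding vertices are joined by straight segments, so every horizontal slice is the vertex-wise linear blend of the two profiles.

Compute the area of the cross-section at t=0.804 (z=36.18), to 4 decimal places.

Area at t=0.804: 77.2133

Cross-section at t=0.804: each vertex is (1-t)·p0[i] + t·p1[i].
  v1: (1-0.804)·(1.64,3.7) + 0.804·(0.71,2.87) = (0.8923,3.0327)
  v2: (1-0.804)·(-2.84,3.16) + 0.804·(-4.71,3.73) = (-4.3435,3.6183)
  v3: (1-0.804)·(-3.22,0.27) + 0.804·(-8.12,0.03) = (-7.1596,0.0770)
  v4: (1-0.804)·(-1.61,-1.53) + 0.804·(-4.63,-4.21) = (-4.0381,-3.6847)
  v5: (1-0.804)·(-0.27,-2.24) + 0.804·(-1.59,-6.99) = (-1.3313,-6.0590)
  v6: (1-0.804)·(3.64,-2.4) + 0.804·(5.79,-4.96) = (5.3686,-4.4582)
  v7: (1-0.804)·(3.04,-0.12) + 0.804·(4.36,-0.8) = (4.1013,-0.6667)
Shoelace sum Σ(x_i·y_{i+1} − x_{i+1}·y_i):
  i=1: 0.8923·3.6183 − -4.3435·3.0327 = +16.4009 (running +16.4009)
  i=2: -4.3435·0.0770 − -7.1596·3.6183 = +25.5708 (running +41.9717)
  i=3: -7.1596·-3.6847 − -4.0381·0.0770 = +26.6922 (running +68.6639)
  i=4: -4.0381·-6.0590 − -1.3313·-3.6847 = +19.5613 (running +88.2253)
  i=5: -1.3313·-4.4582 − 5.3686·-6.0590 = +38.4635 (running +126.6888)
  i=6: 5.3686·-0.6667 − 4.1013·-4.4582 = +14.7051 (running +141.3939)
  i=7: 4.1013·3.0327 − 0.8923·-0.6667 = +13.0328 (running +154.4267)
Area = |Σ|/2 = |154.4267|/2 = 77.2133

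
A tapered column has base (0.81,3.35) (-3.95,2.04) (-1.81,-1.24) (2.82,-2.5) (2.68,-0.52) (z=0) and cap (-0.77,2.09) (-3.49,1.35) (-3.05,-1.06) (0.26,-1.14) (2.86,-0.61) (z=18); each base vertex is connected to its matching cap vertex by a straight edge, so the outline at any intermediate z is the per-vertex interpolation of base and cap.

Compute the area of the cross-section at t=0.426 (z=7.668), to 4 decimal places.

Cross-section at t=0.426: each vertex is (1-t)·p0[i] + t·p1[i].
  v1: (1-0.426)·(0.81,3.35) + 0.426·(-0.77,2.09) = (0.1369,2.8132)
  v2: (1-0.426)·(-3.95,2.04) + 0.426·(-3.49,1.35) = (-3.7540,1.7461)
  v3: (1-0.426)·(-1.81,-1.24) + 0.426·(-3.05,-1.06) = (-2.3382,-1.1633)
  v4: (1-0.426)·(2.82,-2.5) + 0.426·(0.26,-1.14) = (1.7294,-1.9206)
  v5: (1-0.426)·(2.68,-0.52) + 0.426·(2.86,-0.61) = (2.7567,-0.5583)
Shoelace sum Σ(x_i·y_{i+1} − x_{i+1}·y_i):
  i=1: 0.1369·1.7461 − -3.7540·2.8132 = +10.8001 (running +10.8001)
  i=2: -3.7540·-1.1633 − -2.3382·1.7461 = +8.4499 (running +19.2499)
  i=3: -2.3382·-1.9206 − 1.7294·-1.1633 = +6.5028 (running +25.7528)
  i=4: 1.7294·-0.5583 − 2.7567·-1.9206 = +4.3290 (running +30.0817)
  i=5: 2.7567·2.8132 − 0.1369·-0.5583 = +7.8317 (running +37.9134)
Area = |Σ|/2 = |37.9134|/2 = 18.9567

Area at t=0.426: 18.9567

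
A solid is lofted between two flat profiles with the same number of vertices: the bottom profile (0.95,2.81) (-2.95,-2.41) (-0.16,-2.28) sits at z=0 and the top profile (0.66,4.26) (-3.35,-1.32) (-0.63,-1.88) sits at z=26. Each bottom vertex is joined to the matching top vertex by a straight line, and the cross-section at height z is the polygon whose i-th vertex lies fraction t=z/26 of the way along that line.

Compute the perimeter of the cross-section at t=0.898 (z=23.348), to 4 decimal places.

Perimeter at t=0.898: 15.7713

Cross-section at t=0.898: each vertex is (1-t)·p0[i] + t·p1[i].
  v1: (1-0.898)·(0.95,2.81) + 0.898·(0.66,4.26) = (0.6896,4.1121)
  v2: (1-0.898)·(-2.95,-2.41) + 0.898·(-3.35,-1.32) = (-3.3092,-1.4312)
  v3: (1-0.898)·(-0.16,-2.28) + 0.898·(-0.63,-1.88) = (-0.5821,-1.9208)
Perimeter = Σ |v_{i+1} − v_i|:
  edge 1→2: √(-3.9988² + -5.5433²) = 6.8351 (running 6.8351)
  edge 2→3: √(2.7271² + -0.4896²) = 2.7707 (running 9.6058)
  edge 3→1: √(1.2716² + 6.0329²) = 6.1655 (running 15.7713)
Perimeter = 15.7713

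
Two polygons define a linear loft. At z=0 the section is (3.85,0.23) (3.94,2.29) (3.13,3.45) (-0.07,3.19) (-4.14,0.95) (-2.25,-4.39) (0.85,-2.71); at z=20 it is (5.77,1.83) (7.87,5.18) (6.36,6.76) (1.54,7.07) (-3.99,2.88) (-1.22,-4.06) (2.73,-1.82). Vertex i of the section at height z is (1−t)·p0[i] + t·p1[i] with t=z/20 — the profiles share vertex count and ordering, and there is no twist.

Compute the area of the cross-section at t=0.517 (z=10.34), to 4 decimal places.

Cross-section at t=0.517: each vertex is (1-t)·p0[i] + t·p1[i].
  v1: (1-0.517)·(3.85,0.23) + 0.517·(5.77,1.83) = (4.8426,1.0572)
  v2: (1-0.517)·(3.94,2.29) + 0.517·(7.87,5.18) = (5.9718,3.7841)
  v3: (1-0.517)·(3.13,3.45) + 0.517·(6.36,6.76) = (4.7999,5.1613)
  v4: (1-0.517)·(-0.07,3.19) + 0.517·(1.54,7.07) = (0.7624,5.1960)
  v5: (1-0.517)·(-4.14,0.95) + 0.517·(-3.99,2.88) = (-4.0625,1.9478)
  v6: (1-0.517)·(-2.25,-4.39) + 0.517·(-1.22,-4.06) = (-1.7175,-4.2194)
  v7: (1-0.517)·(0.85,-2.71) + 0.517·(2.73,-1.82) = (1.8220,-2.2499)
Shoelace sum Σ(x_i·y_{i+1} − x_{i+1}·y_i):
  i=1: 4.8426·3.7841 − 5.9718·1.0572 = +12.0118 (running +12.0118)
  i=2: 5.9718·5.1613 − 4.7999·3.7841 = +12.6586 (running +24.6704)
  i=3: 4.7999·5.1960 − 0.7624·5.1613 = +21.0053 (running +45.6758)
  i=4: 0.7624·1.9478 − -4.0625·5.1960 = +22.5933 (running +68.2690)
  i=5: -4.0625·-4.2194 − -1.7175·1.9478 = +20.4864 (running +88.7554)
  i=6: -1.7175·-2.2499 − 1.8220·-4.2194 = +11.5517 (running +100.3071)
  i=7: 1.8220·1.0572 − 4.8426·-2.2499 = +12.8215 (running +113.1286)
Area = |Σ|/2 = |113.1286|/2 = 56.5643

Area at t=0.517: 56.5643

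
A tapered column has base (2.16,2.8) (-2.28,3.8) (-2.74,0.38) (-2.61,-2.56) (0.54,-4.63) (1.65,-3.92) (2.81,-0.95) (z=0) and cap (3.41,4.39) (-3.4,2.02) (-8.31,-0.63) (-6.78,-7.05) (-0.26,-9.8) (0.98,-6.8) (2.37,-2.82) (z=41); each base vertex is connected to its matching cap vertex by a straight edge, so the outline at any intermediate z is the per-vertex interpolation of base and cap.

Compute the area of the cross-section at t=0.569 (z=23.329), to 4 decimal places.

Area at t=0.569: 69.6696

Cross-section at t=0.569: each vertex is (1-t)·p0[i] + t·p1[i].
  v1: (1-0.569)·(2.16,2.8) + 0.569·(3.41,4.39) = (2.8712,3.7047)
  v2: (1-0.569)·(-2.28,3.8) + 0.569·(-3.4,2.02) = (-2.9173,2.7872)
  v3: (1-0.569)·(-2.74,0.38) + 0.569·(-8.31,-0.63) = (-5.9093,-0.1947)
  v4: (1-0.569)·(-2.61,-2.56) + 0.569·(-6.78,-7.05) = (-4.9827,-5.1148)
  v5: (1-0.569)·(0.54,-4.63) + 0.569·(-0.26,-9.8) = (0.0848,-7.5717)
  v6: (1-0.569)·(1.65,-3.92) + 0.569·(0.98,-6.8) = (1.2688,-5.5587)
  v7: (1-0.569)·(2.81,-0.95) + 0.569·(2.37,-2.82) = (2.5596,-2.0140)
Shoelace sum Σ(x_i·y_{i+1} − x_{i+1}·y_i):
  i=1: 2.8712·2.7872 − -2.9173·3.7047 = +18.8104 (running +18.8104)
  i=2: -2.9173·-0.1947 − -5.9093·2.7872 = +17.0383 (running +35.8487)
  i=3: -5.9093·-5.1148 − -4.9827·-0.1947 = +29.2550 (running +65.1037)
  i=4: -4.9827·-7.5717 − 0.0848·-5.1148 = +38.1616 (running +103.2653)
  i=5: 0.0848·-5.5587 − 1.2688·-7.5717 = +9.1354 (running +112.4007)
  i=6: 1.2688·-2.0140 − 2.5596·-5.5587 = +11.6730 (running +124.0737)
  i=7: 2.5596·3.7047 − 2.8712·-2.0140 = +15.2655 (running +139.3392)
Area = |Σ|/2 = |139.3392|/2 = 69.6696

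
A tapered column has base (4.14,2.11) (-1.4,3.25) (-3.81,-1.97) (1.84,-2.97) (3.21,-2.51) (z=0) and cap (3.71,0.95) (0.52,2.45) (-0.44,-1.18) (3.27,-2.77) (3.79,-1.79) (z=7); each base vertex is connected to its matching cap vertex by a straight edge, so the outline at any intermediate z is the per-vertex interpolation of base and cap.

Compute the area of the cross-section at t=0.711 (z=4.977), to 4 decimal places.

Area at t=0.711: 19.5195

Cross-section at t=0.711: each vertex is (1-t)·p0[i] + t·p1[i].
  v1: (1-0.711)·(4.14,2.11) + 0.711·(3.71,0.95) = (3.8343,1.2852)
  v2: (1-0.711)·(-1.4,3.25) + 0.711·(0.52,2.45) = (-0.0349,2.6812)
  v3: (1-0.711)·(-3.81,-1.97) + 0.711·(-0.44,-1.18) = (-1.4139,-1.4083)
  v4: (1-0.711)·(1.84,-2.97) + 0.711·(3.27,-2.77) = (2.8567,-2.8278)
  v5: (1-0.711)·(3.21,-2.51) + 0.711·(3.79,-1.79) = (3.6224,-1.9981)
Shoelace sum Σ(x_i·y_{i+1} − x_{i+1}·y_i):
  i=1: 3.8343·2.6812 − -0.0349·1.2852 = +10.3253 (running +10.3253)
  i=2: -0.0349·-1.4083 − -1.4139·2.6812 = +3.8402 (running +14.1654)
  i=3: -1.4139·-2.8278 − 2.8567·-1.4083 = +8.0215 (running +22.1869)
  i=4: 2.8567·-1.9981 − 3.6224·-2.8278 = +4.5354 (running +26.7223)
  i=5: 3.6224·1.2852 − 3.8343·-1.9981 = +12.3168 (running +39.0391)
Area = |Σ|/2 = |39.0391|/2 = 19.5195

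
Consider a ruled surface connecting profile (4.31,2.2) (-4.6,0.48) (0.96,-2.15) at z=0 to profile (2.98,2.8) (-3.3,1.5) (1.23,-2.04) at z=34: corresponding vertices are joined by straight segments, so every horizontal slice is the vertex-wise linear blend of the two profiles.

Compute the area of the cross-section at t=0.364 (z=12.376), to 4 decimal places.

Area at t=0.364: 15.8377

Cross-section at t=0.364: each vertex is (1-t)·p0[i] + t·p1[i].
  v1: (1-0.364)·(4.31,2.2) + 0.364·(2.98,2.8) = (3.8259,2.4184)
  v2: (1-0.364)·(-4.6,0.48) + 0.364·(-3.3,1.5) = (-4.1268,0.8513)
  v3: (1-0.364)·(0.96,-2.15) + 0.364·(1.23,-2.04) = (1.0583,-2.1100)
Shoelace sum Σ(x_i·y_{i+1} − x_{i+1}·y_i):
  i=1: 3.8259·0.8513 − -4.1268·2.4184 = +13.2371 (running +13.2371)
  i=2: -4.1268·-2.1100 − 1.0583·0.8513 = +7.8065 (running +21.0436)
  i=3: 1.0583·2.4184 − 3.8259·-2.1100 = +10.6318 (running +31.6754)
Area = |Σ|/2 = |31.6754|/2 = 15.8377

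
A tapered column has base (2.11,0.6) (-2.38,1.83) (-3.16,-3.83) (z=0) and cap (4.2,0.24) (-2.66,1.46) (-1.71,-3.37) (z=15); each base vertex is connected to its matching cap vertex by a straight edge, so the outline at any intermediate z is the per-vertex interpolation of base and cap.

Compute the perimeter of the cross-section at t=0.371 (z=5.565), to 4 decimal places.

Cross-section at t=0.371: each vertex is (1-t)·p0[i] + t·p1[i].
  v1: (1-0.371)·(2.11,0.6) + 0.371·(4.2,0.24) = (2.8854,0.4664)
  v2: (1-0.371)·(-2.38,1.83) + 0.371·(-2.66,1.46) = (-2.4839,1.6927)
  v3: (1-0.371)·(-3.16,-3.83) + 0.371·(-1.71,-3.37) = (-2.6221,-3.6593)
Perimeter = Σ |v_{i+1} − v_i|:
  edge 1→2: √(-5.3693² + 1.2263²) = 5.5075 (running 5.5075)
  edge 2→3: √(-0.1382² + -5.3521²) = 5.3539 (running 10.8614)
  edge 3→1: √(5.5074² + 4.1258²) = 6.8814 (running 17.7428)
Perimeter = 17.7428

Perimeter at t=0.371: 17.7428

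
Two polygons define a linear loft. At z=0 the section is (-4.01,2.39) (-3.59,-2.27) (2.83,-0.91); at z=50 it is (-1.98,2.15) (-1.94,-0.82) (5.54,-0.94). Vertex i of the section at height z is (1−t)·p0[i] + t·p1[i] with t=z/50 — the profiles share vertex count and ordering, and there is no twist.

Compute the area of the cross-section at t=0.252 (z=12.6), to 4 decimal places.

Area at t=0.252: 14.3171

Cross-section at t=0.252: each vertex is (1-t)·p0[i] + t·p1[i].
  v1: (1-0.252)·(-4.01,2.39) + 0.252·(-1.98,2.15) = (-3.4984,2.3295)
  v2: (1-0.252)·(-3.59,-2.27) + 0.252·(-1.94,-0.82) = (-3.1742,-1.9046)
  v3: (1-0.252)·(2.83,-0.91) + 0.252·(5.54,-0.94) = (3.5129,-0.9176)
Shoelace sum Σ(x_i·y_{i+1} − x_{i+1}·y_i):
  i=1: -3.4984·-1.9046 − -3.1742·2.3295 = +14.0575 (running +14.0575)
  i=2: -3.1742·-0.9176 − 3.5129·-1.9046 = +9.6032 (running +23.6607)
  i=3: 3.5129·2.3295 − -3.4984·-0.9176 = +4.9734 (running +28.6341)
Area = |Σ|/2 = |28.6341|/2 = 14.3171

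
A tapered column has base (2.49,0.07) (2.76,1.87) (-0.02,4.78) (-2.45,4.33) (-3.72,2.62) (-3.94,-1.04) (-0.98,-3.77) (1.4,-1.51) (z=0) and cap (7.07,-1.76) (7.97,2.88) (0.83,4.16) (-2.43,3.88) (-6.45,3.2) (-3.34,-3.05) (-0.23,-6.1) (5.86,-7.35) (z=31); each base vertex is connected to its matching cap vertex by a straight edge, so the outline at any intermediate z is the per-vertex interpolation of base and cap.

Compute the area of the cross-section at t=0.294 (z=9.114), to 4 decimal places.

Cross-section at t=0.294: each vertex is (1-t)·p0[i] + t·p1[i].
  v1: (1-0.294)·(2.49,0.07) + 0.294·(7.07,-1.76) = (3.8365,-0.4680)
  v2: (1-0.294)·(2.76,1.87) + 0.294·(7.97,2.88) = (4.2917,2.1669)
  v3: (1-0.294)·(-0.02,4.78) + 0.294·(0.83,4.16) = (0.2299,4.5977)
  v4: (1-0.294)·(-2.45,4.33) + 0.294·(-2.43,3.88) = (-2.4441,4.1977)
  v5: (1-0.294)·(-3.72,2.62) + 0.294·(-6.45,3.2) = (-4.5226,2.7905)
  v6: (1-0.294)·(-3.94,-1.04) + 0.294·(-3.34,-3.05) = (-3.7636,-1.6309)
  v7: (1-0.294)·(-0.98,-3.77) + 0.294·(-0.23,-6.1) = (-0.7595,-4.4550)
  v8: (1-0.294)·(1.4,-1.51) + 0.294·(5.86,-7.35) = (2.7112,-3.2270)
Shoelace sum Σ(x_i·y_{i+1} − x_{i+1}·y_i):
  i=1: 3.8365·2.1669 − 4.2917·-0.4680 = +10.3221 (running +10.3221)
  i=2: 4.2917·4.5977 − 0.2299·2.1669 = +19.2340 (running +29.5562)
  i=3: 0.2299·4.1977 − -2.4441·4.5977 = +12.2024 (running +41.7586)
  i=4: -2.4441·2.7905 − -4.5226·4.1977 = +12.1642 (running +53.9228)
  i=5: -4.5226·-1.6309 − -3.7636·2.7905 = +17.8785 (running +71.8014)
  i=6: -3.7636·-4.4550 − -0.7595·-1.6309 = +15.5282 (running +87.3296)
  i=7: -0.7595·-3.2270 − 2.7112·-4.4550 = +14.5295 (running +101.8591)
  i=8: 2.7112·-0.4680 − 3.8365·-3.2270 = +11.1114 (running +112.9705)
Area = |Σ|/2 = |112.9705|/2 = 56.4852

Area at t=0.294: 56.4852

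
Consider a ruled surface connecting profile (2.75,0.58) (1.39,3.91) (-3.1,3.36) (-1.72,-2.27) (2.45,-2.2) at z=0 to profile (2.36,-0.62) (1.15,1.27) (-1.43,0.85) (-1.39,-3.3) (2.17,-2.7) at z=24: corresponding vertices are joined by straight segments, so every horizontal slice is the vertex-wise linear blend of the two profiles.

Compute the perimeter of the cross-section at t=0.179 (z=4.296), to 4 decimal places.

Cross-section at t=0.179: each vertex is (1-t)·p0[i] + t·p1[i].
  v1: (1-0.179)·(2.75,0.58) + 0.179·(2.36,-0.62) = (2.6802,0.3652)
  v2: (1-0.179)·(1.39,3.91) + 0.179·(1.15,1.27) = (1.3470,3.4374)
  v3: (1-0.179)·(-3.1,3.36) + 0.179·(-1.43,0.85) = (-2.8011,2.9107)
  v4: (1-0.179)·(-1.72,-2.27) + 0.179·(-1.39,-3.3) = (-1.6609,-2.4544)
  v5: (1-0.179)·(2.45,-2.2) + 0.179·(2.17,-2.7) = (2.3999,-2.2895)
Perimeter = Σ |v_{i+1} − v_i|:
  edge 1→2: √(-1.3331² + 3.0722²) = 3.3490 (running 3.3490)
  edge 2→3: √(-4.1481² + -0.5267²) = 4.1814 (running 7.5304)
  edge 3→4: √(1.1401² + -5.3651²) = 5.4849 (running 13.0153)
  edge 4→5: √(4.0608² + 0.1649²) = 4.0642 (running 17.0795)
  edge 5→1: √(0.2803² + 2.6547²) = 2.6695 (running 19.7489)
Perimeter = 19.7489

Perimeter at t=0.179: 19.7489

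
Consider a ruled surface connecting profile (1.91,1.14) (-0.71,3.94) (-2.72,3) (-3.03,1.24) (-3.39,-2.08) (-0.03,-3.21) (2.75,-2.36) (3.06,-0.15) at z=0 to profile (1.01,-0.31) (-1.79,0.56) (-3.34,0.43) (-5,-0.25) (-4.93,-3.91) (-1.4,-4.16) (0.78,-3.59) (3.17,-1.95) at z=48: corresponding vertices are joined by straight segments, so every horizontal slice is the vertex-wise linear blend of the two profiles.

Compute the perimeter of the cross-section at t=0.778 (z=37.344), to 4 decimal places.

Cross-section at t=0.778: each vertex is (1-t)·p0[i] + t·p1[i].
  v1: (1-0.778)·(1.91,1.14) + 0.778·(1.01,-0.31) = (1.2098,0.0119)
  v2: (1-0.778)·(-0.71,3.94) + 0.778·(-1.79,0.56) = (-1.5502,1.3104)
  v3: (1-0.778)·(-2.72,3) + 0.778·(-3.34,0.43) = (-3.2024,1.0005)
  v4: (1-0.778)·(-3.03,1.24) + 0.778·(-5,-0.25) = (-4.5627,0.0808)
  v5: (1-0.778)·(-3.39,-2.08) + 0.778·(-4.93,-3.91) = (-4.5881,-3.5037)
  v6: (1-0.778)·(-0.03,-3.21) + 0.778·(-1.4,-4.16) = (-1.0959,-3.9491)
  v7: (1-0.778)·(2.75,-2.36) + 0.778·(0.78,-3.59) = (1.2173,-3.3169)
  v8: (1-0.778)·(3.06,-0.15) + 0.778·(3.17,-1.95) = (3.1456,-1.5504)
Perimeter = Σ |v_{i+1} − v_i|:
  edge 1→2: √(-2.7600² + 1.2985²) = 3.0502 (running 3.0502)
  edge 2→3: √(-1.6521² + -0.3098²) = 1.6809 (running 4.7311)
  edge 3→4: √(-1.3603² + -0.9198²) = 1.6421 (running 6.3732)
  edge 4→5: √(-0.0255² + -3.5845²) = 3.5846 (running 9.9578)
  edge 5→6: √(3.4923² + -0.4454²) = 3.5205 (running 13.4784)
  edge 6→7: √(2.3132² + 0.6322²) = 2.3980 (running 15.8764)
  edge 7→8: √(1.9282² + 1.7665²) = 2.6151 (running 18.4915)
  edge 8→1: √(-1.9358² + 1.5623²) = 2.4876 (running 20.9791)
Perimeter = 20.9791

Perimeter at t=0.778: 20.9791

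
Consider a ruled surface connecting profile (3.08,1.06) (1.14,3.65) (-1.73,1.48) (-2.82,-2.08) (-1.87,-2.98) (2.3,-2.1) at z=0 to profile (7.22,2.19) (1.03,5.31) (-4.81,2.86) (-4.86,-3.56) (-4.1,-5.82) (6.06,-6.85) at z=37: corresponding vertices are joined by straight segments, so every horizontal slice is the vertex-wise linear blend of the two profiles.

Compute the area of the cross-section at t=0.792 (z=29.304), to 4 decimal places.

Cross-section at t=0.792: each vertex is (1-t)·p0[i] + t·p1[i].
  v1: (1-0.792)·(3.08,1.06) + 0.792·(7.22,2.19) = (6.3589,1.9550)
  v2: (1-0.792)·(1.14,3.65) + 0.792·(1.03,5.31) = (1.0529,4.9647)
  v3: (1-0.792)·(-1.73,1.48) + 0.792·(-4.81,2.86) = (-4.1694,2.5730)
  v4: (1-0.792)·(-2.82,-2.08) + 0.792·(-4.86,-3.56) = (-4.4357,-3.2522)
  v5: (1-0.792)·(-1.87,-2.98) + 0.792·(-4.1,-5.82) = (-3.6362,-5.2293)
  v6: (1-0.792)·(2.3,-2.1) + 0.792·(6.06,-6.85) = (5.2779,-5.8620)
Shoelace sum Σ(x_i·y_{i+1} − x_{i+1}·y_i):
  i=1: 6.3589·4.9647 − 1.0529·1.9550 = +29.5117 (running +29.5117)
  i=2: 1.0529·2.5730 − -4.1694·4.9647 = +23.4087 (running +52.9204)
  i=3: -4.1694·-3.2522 − -4.4357·2.5730 = +24.9723 (running +77.8927)
  i=4: -4.4357·-5.2293 − -3.6362·-3.2522 = +11.3700 (running +89.2627)
  i=5: -3.6362·-5.8620 − 5.2779·-5.2293 = +48.9149 (running +138.1776)
  i=6: 5.2779·1.9550 − 6.3589·-5.8620 = +47.5939 (running +185.7715)
Area = |Σ|/2 = |185.7715|/2 = 92.8858

Area at t=0.792: 92.8858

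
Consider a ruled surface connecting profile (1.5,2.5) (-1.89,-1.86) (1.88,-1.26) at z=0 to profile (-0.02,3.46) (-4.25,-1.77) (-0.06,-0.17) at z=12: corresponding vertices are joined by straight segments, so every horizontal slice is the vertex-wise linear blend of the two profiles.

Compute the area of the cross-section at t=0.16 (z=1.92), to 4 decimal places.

Area at t=0.16: 7.2929

Cross-section at t=0.16: each vertex is (1-t)·p0[i] + t·p1[i].
  v1: (1-0.16)·(1.5,2.5) + 0.16·(-0.02,3.46) = (1.2568,2.6536)
  v2: (1-0.16)·(-1.89,-1.86) + 0.16·(-4.25,-1.77) = (-2.2676,-1.8456)
  v3: (1-0.16)·(1.88,-1.26) + 0.16·(-0.06,-0.17) = (1.5696,-1.0856)
Shoelace sum Σ(x_i·y_{i+1} − x_{i+1}·y_i):
  i=1: 1.2568·-1.8456 − -2.2676·2.6536 = +3.6978 (running +3.6978)
  i=2: -2.2676·-1.0856 − 1.5696·-1.8456 = +5.3586 (running +9.0563)
  i=3: 1.5696·2.6536 − 1.2568·-1.0856 = +5.5295 (running +14.5858)
Area = |Σ|/2 = |14.5858|/2 = 7.2929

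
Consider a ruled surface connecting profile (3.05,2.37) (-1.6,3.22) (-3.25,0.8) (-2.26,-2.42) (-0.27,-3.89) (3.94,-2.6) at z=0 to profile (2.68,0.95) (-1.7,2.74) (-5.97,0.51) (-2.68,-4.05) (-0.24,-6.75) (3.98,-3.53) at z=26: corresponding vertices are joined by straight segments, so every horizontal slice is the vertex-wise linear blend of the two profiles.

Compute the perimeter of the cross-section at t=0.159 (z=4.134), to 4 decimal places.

Cross-section at t=0.159: each vertex is (1-t)·p0[i] + t·p1[i].
  v1: (1-0.159)·(3.05,2.37) + 0.159·(2.68,0.95) = (2.9912,2.1442)
  v2: (1-0.159)·(-1.6,3.22) + 0.159·(-1.7,2.74) = (-1.6159,3.1437)
  v3: (1-0.159)·(-3.25,0.8) + 0.159·(-5.97,0.51) = (-3.6825,0.7539)
  v4: (1-0.159)·(-2.26,-2.42) + 0.159·(-2.68,-4.05) = (-2.3268,-2.6792)
  v5: (1-0.159)·(-0.27,-3.89) + 0.159·(-0.24,-6.75) = (-0.2652,-4.3447)
  v6: (1-0.159)·(3.94,-2.6) + 0.159·(3.98,-3.53) = (3.9464,-2.7479)
Perimeter = Σ |v_{i+1} − v_i|:
  edge 1→2: √(-4.6071² + 0.9995²) = 4.7142 (running 4.7142)
  edge 2→3: √(-2.0666² + -2.3898²) = 3.1594 (running 7.8736)
  edge 3→4: √(1.3557² + -3.4331²) = 3.6910 (running 11.5647)
  edge 4→5: √(2.0615² + -1.6656²) = 2.6503 (running 14.2150)
  edge 5→6: √(4.2116² + 1.5969²) = 4.5042 (running 18.7192)
  edge 6→1: √(-0.9552² + 4.8921²) = 4.9845 (running 23.7036)
Perimeter = 23.7036

Perimeter at t=0.159: 23.7036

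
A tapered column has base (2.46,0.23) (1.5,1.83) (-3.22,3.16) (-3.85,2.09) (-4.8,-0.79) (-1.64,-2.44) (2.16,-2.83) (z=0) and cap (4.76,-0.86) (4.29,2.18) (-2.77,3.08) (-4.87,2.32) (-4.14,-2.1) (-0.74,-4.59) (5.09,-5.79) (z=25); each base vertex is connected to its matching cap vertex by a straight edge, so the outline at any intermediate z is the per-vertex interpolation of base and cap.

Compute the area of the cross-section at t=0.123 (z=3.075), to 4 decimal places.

Cross-section at t=0.123: each vertex is (1-t)·p0[i] + t·p1[i].
  v1: (1-0.123)·(2.46,0.23) + 0.123·(4.76,-0.86) = (2.7429,0.0959)
  v2: (1-0.123)·(1.5,1.83) + 0.123·(4.29,2.18) = (1.8432,1.8731)
  v3: (1-0.123)·(-3.22,3.16) + 0.123·(-2.77,3.08) = (-3.1647,3.1502)
  v4: (1-0.123)·(-3.85,2.09) + 0.123·(-4.87,2.32) = (-3.9755,2.1183)
  v5: (1-0.123)·(-4.8,-0.79) + 0.123·(-4.14,-2.1) = (-4.7188,-0.9511)
  v6: (1-0.123)·(-1.64,-2.44) + 0.123·(-0.74,-4.59) = (-1.5293,-2.7044)
  v7: (1-0.123)·(2.16,-2.83) + 0.123·(5.09,-5.79) = (2.5204,-3.1941)
Shoelace sum Σ(x_i·y_{i+1} − x_{i+1}·y_i):
  i=1: 2.7429·1.8731 − 1.8432·0.0959 = +4.9608 (running +4.9608)
  i=2: 1.8432·3.1502 − -3.1647·1.8731 = +11.7338 (running +16.6946)
  i=3: -3.1647·2.1183 − -3.9755·3.1502 = +5.8197 (running +22.5143)
  i=4: -3.9755·-0.9511 − -4.7188·2.1183 = +13.7770 (running +36.2913)
  i=5: -4.7188·-2.7044 − -1.5293·-0.9511 = +11.3072 (running +47.5985)
  i=6: -1.5293·-3.1941 − 2.5204·-2.7044 = +11.7010 (running +59.2995)
  i=7: 2.5204·0.0959 − 2.7429·-3.1941 = +9.0028 (running +68.3023)
Area = |Σ|/2 = |68.3023|/2 = 34.1512

Area at t=0.123: 34.1512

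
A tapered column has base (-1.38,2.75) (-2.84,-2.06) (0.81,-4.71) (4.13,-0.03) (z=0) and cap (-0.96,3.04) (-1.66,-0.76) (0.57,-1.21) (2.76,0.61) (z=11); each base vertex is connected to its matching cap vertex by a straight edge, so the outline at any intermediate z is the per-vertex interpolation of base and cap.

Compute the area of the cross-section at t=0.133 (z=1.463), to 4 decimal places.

Area at t=0.133: 25.3591

Cross-section at t=0.133: each vertex is (1-t)·p0[i] + t·p1[i].
  v1: (1-0.133)·(-1.38,2.75) + 0.133·(-0.96,3.04) = (-1.3241,2.7886)
  v2: (1-0.133)·(-2.84,-2.06) + 0.133·(-1.66,-0.76) = (-2.6831,-1.8871)
  v3: (1-0.133)·(0.81,-4.71) + 0.133·(0.57,-1.21) = (0.7781,-4.2445)
  v4: (1-0.133)·(4.13,-0.03) + 0.133·(2.76,0.61) = (3.9478,0.0551)
Shoelace sum Σ(x_i·y_{i+1} − x_{i+1}·y_i):
  i=1: -1.3241·-1.8871 − -2.6831·2.7886 = +9.9807 (running +9.9807)
  i=2: -2.6831·-4.2445 − 0.7781·-1.8871 = +12.8566 (running +22.8372)
  i=3: 0.7781·0.0551 − 3.9478·-4.2445 = +16.7993 (running +39.6365)
  i=4: 3.9478·2.7886 − -1.3241·0.0551 = +11.0817 (running +50.7182)
Area = |Σ|/2 = |50.7182|/2 = 25.3591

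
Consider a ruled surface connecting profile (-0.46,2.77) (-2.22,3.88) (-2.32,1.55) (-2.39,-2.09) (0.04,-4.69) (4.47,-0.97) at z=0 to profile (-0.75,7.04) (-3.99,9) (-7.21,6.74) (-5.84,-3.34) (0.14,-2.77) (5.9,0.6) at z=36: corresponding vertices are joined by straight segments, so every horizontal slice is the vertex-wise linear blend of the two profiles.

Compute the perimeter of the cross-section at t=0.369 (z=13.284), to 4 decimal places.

Perimeter at t=0.369: 28.7694

Cross-section at t=0.369: each vertex is (1-t)·p0[i] + t·p1[i].
  v1: (1-0.369)·(-0.46,2.77) + 0.369·(-0.75,7.04) = (-0.5670,4.3456)
  v2: (1-0.369)·(-2.22,3.88) + 0.369·(-3.99,9) = (-2.8731,5.7693)
  v3: (1-0.369)·(-2.32,1.55) + 0.369·(-7.21,6.74) = (-4.1244,3.4651)
  v4: (1-0.369)·(-2.39,-2.09) + 0.369·(-5.84,-3.34) = (-3.6631,-2.5512)
  v5: (1-0.369)·(0.04,-4.69) + 0.369·(0.14,-2.77) = (0.0769,-3.9815)
  v6: (1-0.369)·(4.47,-0.97) + 0.369·(5.9,0.6) = (4.9977,-0.3907)
Perimeter = Σ |v_{i+1} − v_i|:
  edge 1→2: √(-2.3061² + 1.4237²) = 2.7102 (running 2.7102)
  edge 2→3: √(-1.2513² + -2.3042²) = 2.6220 (running 5.3322)
  edge 3→4: √(0.4614² + -6.0164²) = 6.0340 (running 11.3662)
  edge 4→5: √(3.7400² + -1.4303²) = 4.0041 (running 15.3703)
  edge 5→6: √(4.9208² + 3.5909²) = 6.0916 (running 21.4619)
  edge 6→1: √(-5.5647² + 4.7363²) = 7.3074 (running 28.7694)
Perimeter = 28.7694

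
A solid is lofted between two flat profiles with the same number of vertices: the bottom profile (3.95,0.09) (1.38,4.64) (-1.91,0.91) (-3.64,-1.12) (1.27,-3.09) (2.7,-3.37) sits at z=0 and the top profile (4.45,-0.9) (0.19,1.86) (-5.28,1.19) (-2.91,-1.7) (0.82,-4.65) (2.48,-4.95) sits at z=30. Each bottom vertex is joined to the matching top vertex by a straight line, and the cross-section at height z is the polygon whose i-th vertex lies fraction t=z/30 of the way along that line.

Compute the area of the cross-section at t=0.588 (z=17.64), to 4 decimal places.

Cross-section at t=0.588: each vertex is (1-t)·p0[i] + t·p1[i].
  v1: (1-0.588)·(3.95,0.09) + 0.588·(4.45,-0.9) = (4.2440,-0.4921)
  v2: (1-0.588)·(1.38,4.64) + 0.588·(0.19,1.86) = (0.6803,3.0054)
  v3: (1-0.588)·(-1.91,0.91) + 0.588·(-5.28,1.19) = (-3.8916,1.0746)
  v4: (1-0.588)·(-3.64,-1.12) + 0.588·(-2.91,-1.7) = (-3.2108,-1.4610)
  v5: (1-0.588)·(1.27,-3.09) + 0.588·(0.82,-4.65) = (1.0054,-4.0073)
  v6: (1-0.588)·(2.7,-3.37) + 0.588·(2.48,-4.95) = (2.5706,-4.2990)
Shoelace sum Σ(x_i·y_{i+1} − x_{i+1}·y_i):
  i=1: 4.2440·3.0054 − 0.6803·-0.4921 = +13.0895 (running +13.0895)
  i=2: 0.6803·1.0746 − -3.8916·3.0054 = +12.4266 (running +25.5161)
  i=3: -3.8916·-1.4610 − -3.2108·1.0746 = +9.1361 (running +34.6523)
  i=4: -3.2108·-4.0073 − 1.0054·-1.4610 = +14.3353 (running +48.9876)
  i=5: 1.0054·-4.2990 − 2.5706·-4.0073 = +5.9790 (running +54.9666)
  i=6: 2.5706·-0.4921 − 4.2440·-4.2990 = +16.9801 (running +71.9467)
Area = |Σ|/2 = |71.9467|/2 = 35.9733

Area at t=0.588: 35.9733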